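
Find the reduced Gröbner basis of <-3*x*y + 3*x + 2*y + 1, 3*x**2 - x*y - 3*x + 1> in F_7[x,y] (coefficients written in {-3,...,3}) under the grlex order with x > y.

f_1 = -3*x*y + 3*x + 2*y + 1, LT = x*y.
f_2 = 3*x**2 - x*y - 3*x + 1, LT = x**2.

S(f_1,f_2): lcm = x**2*y. S = -2*x*y**2 - x**2 - 2*x*y + 2*x + 2*y.
  leading term x*y**2: subtract (3*y)·f_1 from -2*x*y**2 - x**2 - 2*x*y + 2*x + 2*y → -x**2 + 3*x*y + y**2 + 2*x - y
  leading term x**2: subtract (2)·f_2 from -x**2 + 3*x*y + y**2 + 2*x - y → -2*x*y + y**2 + x - y - 2
  leading term x*y: subtract (3)·f_1 from -2*x*y + y**2 + x - y - 2 → y**2 - x + 2
  leading term y**2: no divisor's leading term divides it; move y**2 to the remainder.
  leading term x: no divisor's leading term divides it; move -x to the remainder.
  leading term 1: no divisor's leading term divides it; move 2 to the remainder.
  remainder y**2 - x + 2 ≠ 0; add g_3 = y**2 - x + 2 to the basis.

The other S-polynomials (S(f_1,g_3), S(f_2,g_3)) all reduce to 0 modulo the current basis, so we have a Gröbner basis.

G = {x**2 + x - y + 1, x*y - x - 3*y + 2, y**2 - x + 2}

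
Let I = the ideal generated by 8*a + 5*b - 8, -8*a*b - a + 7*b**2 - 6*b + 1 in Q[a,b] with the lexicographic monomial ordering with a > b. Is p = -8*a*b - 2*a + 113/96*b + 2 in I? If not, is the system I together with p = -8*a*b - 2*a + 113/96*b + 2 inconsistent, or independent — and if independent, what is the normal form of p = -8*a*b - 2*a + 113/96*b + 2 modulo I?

First compute the reduced Gröbner basis of I by Buchberger's algorithm.
f_1 = 8*a + 5*b - 8, LT = a.
f_2 = -8*a*b - a + 7*b**2 - 6*b + 1, LT = a*b.

S(f_1,f_2): lcm = a*b. S = -1/8*a + 3/2*b**2 - 7/4*b + 1/8.
  leading term a: subtract (-1/64)·f_1 from -1/8*a + 3/2*b**2 - 7/4*b + 1/8 → 3/2*b**2 - 107/64*b
  leading term b**2: no divisor's leading term divides it; move 3/2*b**2 to the remainder.
  leading term b: no divisor's leading term divides it; move -107/64*b to the remainder.
  remainder 3/2*b**2 - 107/64*b ≠ 0; add h_3 = 3/2*b**2 - 107/64*b to the basis.

The other S-polynomials (S(f_1,h_3), S(f_2,h_3)) all reduce to 0 modulo the current basis, so we have a Gröbner basis.
Inter-reduce: drop elements whose leading term is divisible by another's, tail-reduce, and make monic.
Reduced Gröbner basis: {a + 5/8*b - 1, b**2 - 107/96*b}.
Label its elements g_1 = a + 5/8*b - 1, g_2 = b**2 - 107/96*b.

Reduce p = -8*a*b - 2*a + 113/96*b + 2 modulo G:
  leading term a*b: subtract (-8*b)·g_1 from -8*a*b - 2*a + 113/96*b + 2 → -2*a + 5*b**2 - 655/96*b + 2
  leading term a: subtract (-2)·g_1 from -2*a + 5*b**2 - 655/96*b + 2 → 5*b**2 - 535/96*b
  leading term b**2: subtract (5)·g_2 from 5*b**2 - 535/96*b → 0
  normal form = 0.
Since the normal form is 0, p ∈ I.

-8*a*b - 2*a + 113/96*b + 2 lies in I (it reduces to 0).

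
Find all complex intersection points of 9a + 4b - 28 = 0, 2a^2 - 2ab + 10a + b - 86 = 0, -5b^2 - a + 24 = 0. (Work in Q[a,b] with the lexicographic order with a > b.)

{(4, -2)}

Compute a lex Gröbner basis by Buchberger's algorithm.
f_1 = 9a + 4b - 28, LT = a.
f_2 = 2a^2 - 2ab + 10a + b - 86, LT = a^2.
f_3 = -a - 5b^2 + 24, LT = a.

S(f_1,f_2): lcm = a^2. S = 13/9ab - 73/9a - 1/2b + 43.
  reduce S modulo (f_1, f_2, f_3):
  remainder -52/81b^2 + 1231/162b + 1439/81 ≠ 0; add h_4 = -52/81b^2 + 1231/162b + 1439/81 to the basis.

S(f_1,f_3): lcm = a. S = -5b^2 + 4/9b + 188/9.
  reduce S modulo (f_1, f_2, f_3, h_4):
  remainder -54979/936b - 54979/468 ≠ 0; add h_5 = -54979/936b - 54979/468 to the basis.

The other S-polynomials (S(f_2,f_3), S(f_1,h_4), S(f_2,h_4), S(f_3,h_4), S(f_1,h_5), S(f_2,h_5), S(f_3,h_5), S(h_4,h_5)) all reduce to 0 modulo the current basis, so we have a Gröbner basis.
Inter-reduce: drop elements whose leading term is divisible by another's, tail-reduce, and make monic.
Reduced Gröbner basis: {a - 4, b + 2}.

Since the basis is lex-ordered, b + 2 is univariate in b. Its roots are {-2}. Back-substituting each root into the other basis elements fixes the other coordinates.
  b = -2: the earlier basis element becomes a - 4 = 0, giving a = 4 — point (4, -2).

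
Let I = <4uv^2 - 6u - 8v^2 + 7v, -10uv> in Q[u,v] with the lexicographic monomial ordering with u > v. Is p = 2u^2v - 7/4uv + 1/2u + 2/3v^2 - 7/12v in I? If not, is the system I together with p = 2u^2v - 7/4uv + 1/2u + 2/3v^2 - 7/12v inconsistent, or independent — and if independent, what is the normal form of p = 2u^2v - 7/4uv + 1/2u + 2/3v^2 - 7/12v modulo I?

First compute the reduced Gröbner basis of I by Buchberger's algorithm.
f_1 = 4uv^2 - 6u - 8v^2 + 7v, LT = uv^2.
f_2 = -10uv, LT = uv.

S(f_1,f_2): lcm = uv^2. S = -3/2u - 2v^2 + 7/4v.
  leading term u: no divisor's leading term divides it; move -3/2u to the remainder.
  leading term v^2: no divisor's leading term divides it; move -2v^2 to the remainder.
  leading term v: no divisor's leading term divides it; move 7/4v to the remainder.
  remainder -3/2u - 2v^2 + 7/4v ≠ 0; add h_3 = -3/2u - 2v^2 + 7/4v to the basis.

S(f_1,h_3): lcm = uv^2. S = -3/2u - 4/3v^4 + 7/6v^3 - 2v^2 + 7/4v.
  leading term u: subtract (1)·h_3 from -3/2u - 4/3v^4 + 7/6v^3 - 2v^2 + 7/4v → -4/3v^4 + 7/6v^3
  leading term v^4: no divisor's leading term divides it; move -4/3v^4 to the remainder.
  leading term v^3: no divisor's leading term divides it; move 7/6v^3 to the remainder.
  remainder -4/3v^4 + 7/6v^3 ≠ 0; add h_4 = -4/3v^4 + 7/6v^3 to the basis.

S(f_2,h_3): lcm = uv. S = -4/3v^3 + 7/6v^2.
  leading term v^3: no divisor's leading term divides it; move -4/3v^3 to the remainder.
  leading term v^2: no divisor's leading term divides it; move 7/6v^2 to the remainder.
  remainder -4/3v^3 + 7/6v^2 ≠ 0; add h_5 = -4/3v^3 + 7/6v^2 to the basis.

The other S-polynomials (S(f_1,h_4), S(f_2,h_4), S(h_3,h_4), S(f_1,h_5), S(f_2,h_5), S(h_3,h_5), S(h_4,h_5)) all reduce to 0 modulo the current basis, so we have a Gröbner basis.
Inter-reduce: drop elements whose leading term is divisible by another's, tail-reduce, and make monic.
Reduced Gröbner basis: {u + 4/3v^2 - 7/6v, v^3 - 7/8v^2}.
Label its elements g_1 = u + 4/3v^2 - 7/6v, g_2 = v^3 - 7/8v^2.

Reduce p = 2u^2v - 7/4uv + 1/2u + 2/3v^2 - 7/12v modulo G:
  leading term u^2v: subtract (2uv)·g_1 from 2u^2v - 7/4uv + 1/2u + 2/3v^2 - 7/12v → -8/3uv^3 + 7/3uv^2 - 7/4uv + 1/2u + 2/3v^2 - 7/12v
  leading term uv^3: subtract (-8/3v^3)·g_1 from -8/3uv^3 + 7/3uv^2 - 7/4uv + 1/2u + 2/3v^2 - 7/12v → 7/3uv^2 - 7/4uv + 1/2u + 32/9v^5 - 28/9v^4 + 2/3v^2 - 7/12v
  leading term uv^2: subtract (7/3v^2)·g_1 from 7/3uv^2 - 7/4uv + 1/2u + 32/9v^5 - 28/9v^4 + 2/3v^2 - 7/12v → -7/4uv + 1/2u + 32/9v^5 - 56/9v^4 + 49/18v^3 + 2/3v^2 - 7/12v
  leading term uv: subtract (-7/4v)·g_1 from -7/4uv + 1/2u + 32/9v^5 - 56/9v^4 + 49/18v^3 + 2/3v^2 - 7/12v → 1/2u + 32/9v^5 - 56/9v^4 + 91/18v^3 - 11/8v^2 - 7/12v
  leading term u: subtract (1/2)·g_1 from 1/2u + 32/9v^5 - 56/9v^4 + 91/18v^3 - 11/8v^2 - 7/12v → 32/9v^5 - 56/9v^4 + 91/18v^3 - 49/24v^2
  leading term v^5: subtract (32/9v^2)·g_2 from 32/9v^5 - 56/9v^4 + 91/18v^3 - 49/24v^2 → -28/9v^4 + 91/18v^3 - 49/24v^2
  leading term v^4: subtract (-28/9v)·g_2 from -28/9v^4 + 91/18v^3 - 49/24v^2 → 7/3v^3 - 49/24v^2
  leading term v^3: subtract (7/3)·g_2 from 7/3v^3 - 49/24v^2 → 0
  normal form = 0.
Since the normal form is 0, p ∈ I.

Ideal membership is decidable via reduction modulo a Gröbner basis.

2u^2v - 7/4uv + 1/2u + 2/3v^2 - 7/12v lies in I (it reduces to 0).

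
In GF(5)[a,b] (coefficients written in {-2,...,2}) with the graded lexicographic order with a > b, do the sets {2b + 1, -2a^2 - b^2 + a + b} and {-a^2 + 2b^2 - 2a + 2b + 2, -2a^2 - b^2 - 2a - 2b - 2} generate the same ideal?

No, the ideals differ.

Since reduced Gröbner bases are canonical representatives of ideals under a given ordering, it suffices to compute and compare them.
Buchberger on the first generating set:
f_1 = 2b + 1, LT = b.
f_2 = -2a^2 - b^2 + a + b, LT = a^2.

The S-polynomials (S(f_1,f_2)) all reduce to 0 modulo the current basis, so we have a Gröbner basis.
Inter-reduce: drop elements whose leading term is divisible by another's, tail-reduce, and make monic.
Reduced Gröbner basis: {a^2 + 2a + 1, b - 2}.

Buchberger on the second generating set:
h_1 = -a^2 + 2b^2 - 2a + 2b + 2, LT = a^2.
h_2 = -2a^2 - b^2 - 2a - 2b - 2, LT = a^2.

S(h_1,h_2): lcm = a^2. S = a + 2b + 2.
  leading term a: no divisor's leading term divides it; move a to the remainder.
  leading term b: no divisor's leading term divides it; move 2b to the remainder.
  leading term 1: no divisor's leading term divides it; move 2 to the remainder.
  remainder a + 2b + 2 ≠ 0; add k_3 = a + 2b + 2 to the basis.

S(h_1,k_3): lcm = a^2. S = -2ab - 2b^2 - 2b - 2.
  leading term ab: subtract (-2b)·k_3 from -2ab - 2b^2 - 2b - 2 → 2b^2 + 2b - 2
  leading term b^2: no divisor's leading term divides it; move 2b^2 to the remainder.
  leading term b: no divisor's leading term divides it; move 2b to the remainder.
  leading term 1: no divisor's leading term divides it; move -2 to the remainder.
  remainder 2b^2 + 2b - 2 ≠ 0; add k_4 = 2b^2 + 2b - 2 to the basis.

The other S-polynomials (S(h_2,k_3), S(h_1,k_4), S(h_2,k_4), S(k_3,k_4)) all reduce to 0 modulo the current basis, so we have a Gröbner basis.
Inter-reduce: drop elements whose leading term is divisible by another's, tail-reduce, and make monic.
Reduced Gröbner basis: {b^2 + b - 1, a + 2b + 2}.

The bases are distinct; the ideals are different.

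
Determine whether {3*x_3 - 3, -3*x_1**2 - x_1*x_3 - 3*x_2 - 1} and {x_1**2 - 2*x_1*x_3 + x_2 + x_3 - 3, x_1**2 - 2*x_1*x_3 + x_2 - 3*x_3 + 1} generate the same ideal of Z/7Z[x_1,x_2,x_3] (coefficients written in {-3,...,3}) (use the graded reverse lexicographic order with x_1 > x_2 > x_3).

For a fixed monomial order, each ideal has a unique reduced Gröbner basis; comparing bases decides equality.
Buchberger on the first generating set:
f_1 = 3*x_3 - 3, LT = x_3.
f_2 = -3*x_1**2 - x_1*x_3 - 3*x_2 - 1, LT = x_1**2.

The S-polynomials (S(f_1,f_2)) all reduce to 0 modulo the current basis, so we have a Gröbner basis.
Inter-reduce: drop elements whose leading term is divisible by another's, tail-reduce, and make monic.
Reduced Gröbner basis: {x_1**2 - 2*x_1 + x_2 - 2, x_3 - 1}.

Buchberger on the second generating set:
h_1 = x_1**2 - 2*x_1*x_3 + x_2 + x_3 - 3, LT = x_1**2.
h_2 = x_1**2 - 2*x_1*x_3 + x_2 - 3*x_3 + 1, LT = x_1**2.

S(h_1,h_2): lcm = x_1**2. S = -3*x_3 + 3.
  leading term x_3: no divisor's leading term divides it; move -3*x_3 to the remainder.
  leading term 1: no divisor's leading term divides it; move 3 to the remainder.
  remainder -3*x_3 + 3 ≠ 0; add k_3 = -3*x_3 + 3 to the basis.

The other S-polynomials (S(h_1,k_3), S(h_2,k_3)) all reduce to 0 modulo the current basis, so we have a Gröbner basis.
Inter-reduce: drop elements whose leading term is divisible by another's, tail-reduce, and make monic.
Reduced Gröbner basis: {x_1**2 - 2*x_1 + x_2 - 2, x_3 - 1}.

These coincide, so the ideals are equal.

Yes, the ideals are equal.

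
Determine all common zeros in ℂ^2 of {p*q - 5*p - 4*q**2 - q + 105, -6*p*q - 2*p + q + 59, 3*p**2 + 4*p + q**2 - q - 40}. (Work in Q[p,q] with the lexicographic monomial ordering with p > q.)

{(2, 5)}

Compute a lex Gröbner basis by Buchberger's algorithm.
f_1 = p*q - 5*p - 4*q**2 - q + 105, LT = p*q.
f_2 = -6*p*q - 2*p + q + 59, LT = p*q.
f_3 = 3*p**2 + 4*p + q**2 - q - 40, LT = p**2.

S(f_1,f_2): lcm = p*q. S = -16/3*p - 4*q**2 - 5/6*q + 689/6.
  leading term p: no divisor's leading term divides it; move -16/3*p to the remainder.
  leading term q**2: no divisor's leading term divides it; move -4*q**2 to the remainder.
  leading term q: no divisor's leading term divides it; move -5/6*q to the remainder.
  leading term 1: no divisor's leading term divides it; move 689/6 to the remainder.
  remainder -16/3*p - 4*q**2 - 5/6*q + 689/6 ≠ 0; add h_4 = -16/3*p - 4*q**2 - 5/6*q + 689/6 to the basis.

S(f_1,f_3): lcm = p**2*q. S = -5*p**2 - 4*p*q**2 - 7/3*p*q + 105*p - 1/3*q**3 + 1/3*q**2 + 40/3*q.
  leading term p**2: subtract (-5/3)·f_3 from -5*p**2 - 4*p*q**2 - 7/3*p*q + 105*p - 1/3*q**3 + 1/3*q**2 + 40/3*q → -4*p*q**2 - 7/3*p*q + 335/3*p - 1/3*q**3 + 2*q**2 + 35/3*q - 200/3
  leading term p*q**2: subtract (-4*q)·f_1 from -4*p*q**2 - 7/3*p*q + 335/3*p - 1/3*q**3 + 2*q**2 + 35/3*q - 200/3 → -67/3*p*q + 335/3*p - 49/3*q**3 - 2*q**2 + 1295/3*q - 200/3
  leading term p*q: subtract (-67/3)·f_1 from -67/3*p*q + 335/3*p - 49/3*q**3 - 2*q**2 + 1295/3*q - 200/3 → -49/3*q**3 - 274/3*q**2 + 1228/3*q + 6835/3
  leading term q**3: no divisor's leading term divides it; move -49/3*q**3 to the remainder.
  leading term q**2: no divisor's leading term divides it; move -274/3*q**2 to the remainder.
  leading term q: no divisor's leading term divides it; move 1228/3*q to the remainder.
  leading term 1: no divisor's leading term divides it; move 6835/3 to the remainder.
  remainder -49/3*q**3 - 274/3*q**2 + 1228/3*q + 6835/3 ≠ 0; add h_5 = -49/3*q**3 - 274/3*q**2 + 1228/3*q + 6835/3 to the basis.

S(f_2,f_3): lcm = p**2*q. S = 1/3*p**2 - 3/2*p*q - 59/6*p - 1/3*q**3 + 1/3*q**2 + 40/3*q.
  leading term p**2: subtract (1/9)·f_3 from 1/3*p**2 - 3/2*p*q - 59/6*p - 1/3*q**3 + 1/3*q**2 + 40/3*q → -3/2*p*q - 185/18*p - 1/3*q**3 + 2/9*q**2 + 121/9*q + 40/9
  leading term p*q: subtract (-3/2)·f_1 from -3/2*p*q - 185/18*p - 1/3*q**3 + 2/9*q**2 + 121/9*q + 40/9 → -160/9*p - 1/3*q**3 - 52/9*q**2 + 215/18*q + 2915/18
  leading term p: subtract (10/3)·h_4 from -160/9*p - 1/3*q**3 - 52/9*q**2 + 215/18*q + 2915/18 → -1/3*q**3 + 68/9*q**2 + 265/18*q - 1325/6
  leading term q**3: subtract (1/49)·h_5 from -1/3*q**3 + 68/9*q**2 + 265/18*q - 1325/6 → 4154/441*q**2 + 5617/882*q - 78595/294
  leading term q**2: no divisor's leading term divides it; move 4154/441*q**2 to the remainder.
  leading term q: no divisor's leading term divides it; move 5617/882*q to the remainder.
  leading term 1: no divisor's leading term divides it; move -78595/294 to the remainder.
  remainder 4154/441*q**2 + 5617/882*q - 78595/294 ≠ 0; add h_6 = 4154/441*q**2 + 5617/882*q - 78595/294 to the basis.

S(f_1,h_4): lcm = p*q. S = -5*p - 3/4*q**3 - 133/32*q**2 + 657/32*q + 105.
  leading term p: subtract (15/16)·h_4 from -5*p - 3/4*q**3 - 133/32*q**2 + 657/32*q + 105 → -3/4*q**3 - 13/32*q**2 + 341/16*q - 85/32
  leading term q**3: subtract (9/196)·h_5 from -3/4*q**3 - 13/32*q**2 + 341/16*q - 85/32 → 5939/1568*q**2 + 1973/784*q - 168205/1568
  leading term q**2: subtract (53451/132928)·h_6 from 5939/1568*q**2 + 1973/784*q - 168205/1568 → -11755/265856*q + 58775/265856
  leading term q: no divisor's leading term divides it; move -11755/265856*q to the remainder.
  leading term 1: no divisor's leading term divides it; move 58775/265856 to the remainder.
  remainder -11755/265856*q + 58775/265856 ≠ 0; add h_7 = -11755/265856*q + 58775/265856 to the basis.

The other S-polynomials (S(f_2,h_4), S(f_3,h_4), S(f_1,h_5), S(f_2,h_5), S(f_3,h_5), S(h_4,h_5), S(f_1,h_6), S(f_2,h_6), S(f_3,h_6), S(h_4,h_6), S(h_5,h_6), S(f_1,h_7), S(f_2,h_7), S(f_3,h_7), S(h_4,h_7), S(h_5,h_7), S(h_6,h_7)) all reduce to 0 modulo the current basis, so we have a Gröbner basis.
Inter-reduce: drop elements whose leading term is divisible by another's, tail-reduce, and make monic.
Reduced Gröbner basis: {p - 2, q - 5}.

Since the basis is lex-ordered, q - 5 is univariate in q. Its roots are {5}. Back-substituting each root into the other basis elements fixes the other coordinates.
  q = 5: the earlier basis element becomes p - 2 = 0, giving p = 2 — point (2, 5).
This is the nonlinear analogue of row-reducing a linear system.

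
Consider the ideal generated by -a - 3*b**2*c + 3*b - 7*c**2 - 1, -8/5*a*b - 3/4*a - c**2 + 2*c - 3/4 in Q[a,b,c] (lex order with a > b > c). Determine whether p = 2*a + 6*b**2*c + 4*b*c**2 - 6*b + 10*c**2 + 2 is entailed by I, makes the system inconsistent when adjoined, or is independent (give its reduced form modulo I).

2*a + 6*b**2*c + 4*b*c**2 - 6*b + 10*c**2 + 2 is independent of I; its normal form modulo I is 4*b*c**2 - 4*c**2.

First compute the reduced Gröbner basis of I by Buchberger's algorithm.
f_1 = -a - 3*b**2*c + 3*b - 7*c**2 - 1, LT = a.
f_2 = -8/5*a*b - 3/4*a - c**2 + 2*c - 3/4, LT = a*b.

S(f_1,f_2): lcm = a*b. S = -15/32*a + 3*b**3*c - 3*b**2 + 7*b*c**2 + b - 5/8*c**2 + 5/4*c - 15/32.
  leading term a: subtract (15/32)·f_1 from -15/32*a + 3*b**3*c - 3*b**2 + 7*b*c**2 + b - 5/8*c**2 + 5/4*c - 15/32 → 3*b**3*c + 45/32*b**2*c - 3*b**2 + 7*b*c**2 - 13/32*b + 85/32*c**2 + 5/4*c
  leading term b**3*c: no divisor's leading term divides it; move 3*b**3*c to the remainder.
  leading term b**2*c: no divisor's leading term divides it; move 45/32*b**2*c to the remainder.
  leading term b**2: no divisor's leading term divides it; move -3*b**2 to the remainder.
  leading term b*c**2: no divisor's leading term divides it; move 7*b*c**2 to the remainder.
  leading term b: no divisor's leading term divides it; move -13/32*b to the remainder.
  leading term c**2: no divisor's leading term divides it; move 85/32*c**2 to the remainder.
  leading term c: no divisor's leading term divides it; move 5/4*c to the remainder.
  remainder 3*b**3*c + 45/32*b**2*c - 3*b**2 + 7*b*c**2 - 13/32*b + 85/32*c**2 + 5/4*c ≠ 0; add h_3 = 3*b**3*c + 45/32*b**2*c - 3*b**2 + 7*b*c**2 - 13/32*b + 85/32*c**2 + 5/4*c to the basis.

The other S-polynomials (S(f_1,h_3), S(f_2,h_3)) all reduce to 0 modulo the current basis, so we have a Gröbner basis.
Inter-reduce: drop elements whose leading term is divisible by another's, tail-reduce, and make monic.
Reduced Gröbner basis: {a + 3*b**2*c - 3*b + 7*c**2 + 1, b**3*c + 15/32*b**2*c - b**2 + 7/3*b*c**2 - 13/96*b + 85/96*c**2 + 5/12*c}.
Label its elements g_1 = a + 3*b**2*c - 3*b + 7*c**2 + 1, g_2 = b**3*c + 15/32*b**2*c - b**2 + 7/3*b*c**2 - 13/96*b + 85/96*c**2 + 5/12*c.

Reduce p = 2*a + 6*b**2*c + 4*b*c**2 - 6*b + 10*c**2 + 2 modulo G:
  leading term a: subtract (2)·g_1 from 2*a + 6*b**2*c + 4*b*c**2 - 6*b + 10*c**2 + 2 → 4*b*c**2 - 4*c**2
  leading term b*c**2: no divisor's leading term divides it; move 4*b*c**2 to the remainder.
  leading term c**2: no divisor's leading term divides it; move -4*c**2 to the remainder.
  normal form = 4*b*c**2 - 4*c**2.
The normal form is nonzero, so p ∉ I. Since p minus its normal form lies in I, I + (p) = I + (r) where r = 4*b*c**2 - 4*c**2; decide whether this ideal is the whole ring.
Run Buchberger on G together with r (pairs among the g_i already reduce to 0 since G is a Gröbner basis):
g_1 = a + 3*b**2*c - 3*b + 7*c**2 + 1, LT = a.
g_2 = b**3*c + 15/32*b**2*c - b**2 + 7/3*b*c**2 - 13/96*b + 85/96*c**2 + 5/12*c, LT = b**3*c.
r = 4*b*c**2 - 4*c**2, LT = b*c**2.

S(g_2,r): lcm = b**3*c**2. S = 47/32*b**2*c**2 - b**2*c + 7/3*b*c**3 - 13/96*b*c + 85/96*c**3 + 5/12*c**2.
  leading term b**2*c**2: subtract (47/128*b)·r from 47/32*b**2*c**2 - b**2*c + 7/3*b*c**3 - 13/96*b*c + 85/96*c**3 + 5/12*c**2 → -b**2*c + 7/3*b*c**3 + 47/32*b*c**2 - 13/96*b*c + 85/96*c**3 + 5/12*c**2
  leading term b**2*c: no divisor's leading term divides it; move -b**2*c to the remainder.
  leading term b*c**3: subtract (7/12*c)·r from 7/3*b*c**3 + 47/32*b*c**2 - 13/96*b*c + 85/96*c**3 + 5/12*c**2 → 47/32*b*c**2 - 13/96*b*c + 103/32*c**3 + 5/12*c**2
  leading term b*c**2: subtract (47/128)·r from 47/32*b*c**2 - 13/96*b*c + 103/32*c**3 + 5/12*c**2 → -13/96*b*c + 103/32*c**3 + 181/96*c**2
  leading term b*c: no divisor's leading term divides it; move -13/96*b*c to the remainder.
  leading term c**3: no divisor's leading term divides it; move 103/32*c**3 to the remainder.
  leading term c**2: no divisor's leading term divides it; move 181/96*c**2 to the remainder.
  remainder -b**2*c - 13/96*b*c + 103/32*c**3 + 181/96*c**2 ≠ 0; add m_4 = -b**2*c - 13/96*b*c + 103/32*c**3 + 181/96*c**2 to the basis.

S(g_2,m_4): lcm = b**3*c. S = 1/3*b**2*c - b**2 + 103/32*b*c**3 + 135/32*b*c**2 - 13/96*b + 85/96*c**2 + 5/12*c.
  leading term b**2*c: subtract (-1/3)·m_4 from 1/3*b**2*c - b**2 + 103/32*b*c**3 + 135/32*b*c**2 - 13/96*b + 85/96*c**2 + 5/12*c → -b**2 + 103/32*b*c**3 + 135/32*b*c**2 - 13/288*b*c - 13/96*b + 103/96*c**3 + 109/72*c**2 + 5/12*c
  leading term b**2: no divisor's leading term divides it; move -b**2 to the remainder.
  leading term b*c**3: subtract (103/128*c)·r from 103/32*b*c**3 + 135/32*b*c**2 - 13/288*b*c - 13/96*b + 103/96*c**3 + 109/72*c**2 + 5/12*c → 135/32*b*c**2 - 13/288*b*c - 13/96*b + 103/24*c**3 + 109/72*c**2 + 5/12*c
  leading term b*c**2: subtract (135/128)·r from 135/32*b*c**2 - 13/288*b*c - 13/96*b + 103/24*c**3 + 109/72*c**2 + 5/12*c → -13/288*b*c - 13/96*b + 103/24*c**3 + 1651/288*c**2 + 5/12*c
  leading term b*c: no divisor's leading term divides it; move -13/288*b*c to the remainder.
  leading term b: no divisor's leading term divides it; move -13/96*b to the remainder.
  leading term c**3: no divisor's leading term divides it; move 103/24*c**3 to the remainder.
  leading term c**2: no divisor's leading term divides it; move 1651/288*c**2 to the remainder.
  leading term c: no divisor's leading term divides it; move 5/12*c to the remainder.
  remainder -b**2 - 13/288*b*c - 13/96*b + 103/24*c**3 + 1651/288*c**2 + 5/12*c ≠ 0; add m_5 = -b**2 - 13/288*b*c - 13/96*b + 103/24*c**3 + 1651/288*c**2 + 5/12*c to the basis.

S(r,m_4): lcm = b**2*c**2. S = -109/96*b*c**2 + 103/32*c**4 + 181/96*c**3.
  leading term b*c**2: subtract (-109/384)·r from -109/96*b*c**2 + 103/32*c**4 + 181/96*c**3 → 103/32*c**4 + 181/96*c**3 - 109/96*c**2
  leading term c**4: no divisor's leading term divides it; move 103/32*c**4 to the remainder.
  leading term c**3: no divisor's leading term divides it; move 181/96*c**3 to the remainder.
  leading term c**2: no divisor's leading term divides it; move -109/96*c**2 to the remainder.
  remainder 103/32*c**4 + 181/96*c**3 - 109/96*c**2 ≠ 0; add m_6 = 103/32*c**4 + 181/96*c**3 - 109/96*c**2 to the basis.

The other S-polynomials (S(g_1,g_2), S(g_1,r), S(g_1,m_4), S(g_1,m_5), S(g_2,m_5), S(r,m_5), S(m_4,m_5), S(g_1,m_6), S(g_2,m_6), S(r,m_6), S(m_4,m_6), S(m_5,m_6)) all reduce to 0 modulo the current basis, so we have a Gröbner basis.
Inter-reduce: drop elements whose leading term is divisible by another's, tail-reduce, and make monic.
Reduced Gröbner basis: {a - 13/32*b*c - 3*b + 309/32*c**3 + 405/32*c**2 + 1, b**2 + 13/288*b*c + 13/96*b - 103/24*c**3 - 1651/288*c**2 - 5/12*c, b*c**2 - c**2, c**4 + 181/309*c**3 - 109/309*c**2}.
The reduced Gröbner basis of I + (p) is {a - 13/32*b*c - 3*b + 309/32*c**3 + 405/32*c**2 + 1, b**2 + 13/288*b*c + 13/96*b - 103/24*c**3 - 1651/288*c**2 - 5/12*c, b*c**2 - c**2, c**4 + 181/309*c**3 - 109/309*c**2} ≠ {1}, a proper ideal, so the enlarged system stays consistent: p is independent of I, with normal form 4*b*c**2 - 4*c**2.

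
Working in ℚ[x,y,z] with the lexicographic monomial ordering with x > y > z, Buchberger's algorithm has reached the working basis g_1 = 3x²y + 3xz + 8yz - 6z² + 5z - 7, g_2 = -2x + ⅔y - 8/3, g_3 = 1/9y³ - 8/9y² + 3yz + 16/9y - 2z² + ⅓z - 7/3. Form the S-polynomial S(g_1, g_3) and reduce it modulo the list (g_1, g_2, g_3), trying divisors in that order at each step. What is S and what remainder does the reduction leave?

lcm(LM(g_1), LM(g_3)) = x²y³.
S = (lcm/LT(g_1))·g_1 − (lcm/LT(g_3))·g_3 = 8x²y² - 27x²yz - 16x²y + 18x²z² - 3x²z + 21x² + xy²z + 8/3y³z - 2y²z² + 5/3y²z - 7/3y².
Reduce S modulo (g_1, g_2, g_3) in that order:
  leading term x²y²: subtract (8/3y)·g_1 from 8x²y² - 27x²yz - 16x²y + 18x²z² - 3x²z + 21x² + xy²z + 8/3y³z - 2y²z² + 5/3y²z - 7/3y² → -27x²yz - 16x²y + 18x²z² - 3x²z + 21x² + xy²z - 8xyz + 8/3y³z - 2y²z² - 59/3y²z - 7/3y² + 16yz² - 40/3yz + 56/3y
  leading term x²yz: subtract (-9z)·g_1 from -27x²yz - 16x²y + 18x²z² - 3x²z + 21x² + xy²z - 8xyz + 8/3y³z - 2y²z² - 59/3y²z - 7/3y² + 16yz² - 40/3yz + 56/3y → -16x²y + 18x²z² - 3x²z + 21x² + xy²z - 8xyz + 27xz² + 8/3y³z - 2y²z² - 59/3y²z - 7/3y² + 88yz² - 40/3yz + 56/3y - 54z³ + 45z² - 63z
  leading term x²y: subtract (-16/3)·g_1 from -16x²y + 18x²z² - 3x²z + 21x² + xy²z - 8xyz + 27xz² + 8/3y³z - 2y²z² - 59/3y²z - 7/3y² + 88yz² - 40/3yz + 56/3y - 54z³ + 45z² - 63z → 18x²z² - 3x²z + 21x² + xy²z - 8xyz + 27xz² + 16xz + 8/3y³z - 2y²z² - 59/3y²z - 7/3y² + 88yz² + 88/3yz + 56/3y - 54z³ + 13z² - 109/3z - 112/3
  leading term x²z²: subtract (-9xz²)·g_2 from 18x²z² - 3x²z + 21x² + xy²z - 8xyz + 27xz² + 16xz + 8/3y³z - 2y²z² - 59/3y²z - 7/3y² + 88yz² + 88/3yz + 56/3y - 54z³ + 13z² - 109/3z - 112/3 → -3x²z + 21x² + xy²z + 6xyz² - 8xyz + 3xz² + 16xz + 8/3y³z - 2y²z² - 59/3y²z - 7/3y² + 88yz² + 88/3yz + 56/3y - 54z³ + 13z² - 109/3z - 112/3
  leading term x²z: subtract (3/2xz)·g_2 from -3x²z + 21x² + xy²z + 6xyz² - 8xyz + 3xz² + 16xz + 8/3y³z - 2y²z² - 59/3y²z - 7/3y² + 88yz² + 88/3yz + 56/3y - 54z³ + 13z² - 109/3z - 112/3 → 21x² + xy²z + 6xyz² - 9xyz + 3xz² + 20xz + 8/3y³z - 2y²z² - 59/3y²z - 7/3y² + 88yz² + 88/3yz + 56/3y - 54z³ + 13z² - 109/3z - 112/3
  leading term x²: subtract (-21/2x)·g_2 from 21x² + xy²z + 6xyz² - 9xyz + 3xz² + 20xz + 8/3y³z - 2y²z² - 59/3y²z - 7/3y² + 88yz² + 88/3yz + 56/3y - 54z³ + 13z² - 109/3z - 112/3 → xy²z + 6xyz² - 9xyz + 7xy + 3xz² + 20xz - 28x + 8/3y³z - 2y²z² - 59/3y²z - 7/3y² + 88yz² + 88/3yz + 56/3y - 54z³ + 13z² - 109/3z - 112/3
  leading term xy²z: subtract (-½y²z)·g_2 from xy²z + 6xyz² - 9xyz + 7xy + 3xz² + 20xz - 28x + 8/3y³z - 2y²z² - 59/3y²z - 7/3y² + 88yz² + 88/3yz + 56/3y - 54z³ + 13z² - 109/3z - 112/3 → 6xyz² - 9xyz + 7xy + 3xz² + 20xz - 28x + 3y³z - 2y²z² - 21y²z - 7/3y² + 88yz² + 88/3yz + 56/3y - 54z³ + 13z² - 109/3z - 112/3
  leading term xyz²: subtract (-3yz²)·g_2 from 6xyz² - 9xyz + 7xy + 3xz² + 20xz - 28x + 3y³z - 2y²z² - 21y²z - 7/3y² + 88yz² + 88/3yz + 56/3y - 54z³ + 13z² - 109/3z - 112/3 → -9xyz + 7xy + 3xz² + 20xz - 28x + 3y³z - 21y²z - 7/3y² + 80yz² + 88/3yz + 56/3y - 54z³ + 13z² - 109/3z - 112/3
  leading term xyz: subtract (9/2yz)·g_2 from -9xyz + 7xy + 3xz² + 20xz - 28x + 3y³z - 21y²z - 7/3y² + 80yz² + 88/3yz + 56/3y - 54z³ + 13z² - 109/3z - 112/3 → 7xy + 3xz² + 20xz - 28x + 3y³z - 24y²z - 7/3y² + 80yz² + 124/3yz + 56/3y - 54z³ + 13z² - 109/3z - 112/3
  leading term xy: subtract (-7/2y)·g_2 from 7xy + 3xz² + 20xz - 28x + 3y³z - 24y²z - 7/3y² + 80yz² + 124/3yz + 56/3y - 54z³ + 13z² - 109/3z - 112/3 → 3xz² + 20xz - 28x + 3y³z - 24y²z + 80yz² + 124/3yz + 28/3y - 54z³ + 13z² - 109/3z - 112/3
  leading term xz²: subtract (-3/2z²)·g_2 from 3xz² + 20xz - 28x + 3y³z - 24y²z + 80yz² + 124/3yz + 28/3y - 54z³ + 13z² - 109/3z - 112/3 → 20xz - 28x + 3y³z - 24y²z + 81yz² + 124/3yz + 28/3y - 54z³ + 9z² - 109/3z - 112/3
  leading term xz: subtract (-10z)·g_2 from 20xz - 28x + 3y³z - 24y²z + 81yz² + 124/3yz + 28/3y - 54z³ + 9z² - 109/3z - 112/3 → -28x + 3y³z - 24y²z + 81yz² + 48yz + 28/3y - 54z³ + 9z² - 63z - 112/3
  leading term x: subtract (14)·g_2 from -28x + 3y³z - 24y²z + 81yz² + 48yz + 28/3y - 54z³ + 9z² - 63z - 112/3 → 3y³z - 24y²z + 81yz² + 48yz - 54z³ + 9z² - 63z
  leading term y³z: subtract (27z)·g_3 from 3y³z - 24y²z + 81yz² + 48yz - 54z³ + 9z² - 63z → 0
The remainder is 0, so this S-polynomial contributes no new basis element.

S(g_1, g_3) = 8x²y² - 27x²yz - 16x²y + 18x²z² - 3x²z + 21x² + xy²z + 8/3y³z - 2y²z² + 5/3y²z - 7/3y²; remainder on division = 0.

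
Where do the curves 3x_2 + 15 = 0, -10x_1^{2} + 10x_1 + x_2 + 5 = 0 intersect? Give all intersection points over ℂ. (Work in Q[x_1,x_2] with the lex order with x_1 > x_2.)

Compute a lex Gröbner basis by Buchberger's algorithm.
f_1 = 3x_2 + 15, LT = x_2.
f_2 = -10x_1^{2} + 10x_1 + x_2 + 5, LT = x_1^{2}.

The S-polynomials (S(f_1,f_2)) all reduce to 0 modulo the current basis, so we have a Gröbner basis.
Inter-reduce: drop elements whose leading term is divisible by another's, tail-reduce, and make monic.
Reduced Gröbner basis: {x_1^{2} - x_1, x_2 + 5}.

The lex basis is triangular: the last element involves only x_2. Solving x_2 + 5 = 0 gives x_2 ∈ {-5}; substituting each value into the earlier elements determines the remaining variables.
  x_2 = -5: the earlier basis element becomes x_1^{2} - x_1 = 0, giving x_1 = 0, 1 — points (0, -5), (1, -5).
Zero-dimensionality of the ideal guarantees finitely many solutions over ℂ.

{(0, -5), (1, -5)}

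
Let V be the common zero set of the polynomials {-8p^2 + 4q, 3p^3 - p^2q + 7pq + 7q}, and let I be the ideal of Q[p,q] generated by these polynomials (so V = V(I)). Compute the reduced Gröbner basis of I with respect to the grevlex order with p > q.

G = {q^3 - 345/2q^2 + 196q, p^2 - 1/2q, pq - 1/17q^2 + 14/17q}

f_1 = -8p^2 + 4q, LT = p^2.
f_2 = 3p^3 - p^2q + 7pq + 7q, LT = p^3.

S(f_1,f_2): lcm = p^3. S = 1/3p^2q - 17/6pq - 7/3q.
  reduce S modulo (f_1, f_2):
  remainder -17/6pq + 1/6q^2 - 7/3q ≠ 0; add g_3 = -17/6pq + 1/6q^2 - 7/3q to the basis.

S(f_1,g_3): lcm = p^2q. S = 1/17pq^2 - 14/17pq - 1/2q^2.
  reduce S modulo (f_1, f_2, g_3):
  remainder 1/289q^3 - 345/578q^2 + 196/289q ≠ 0; add g_4 = 1/289q^3 - 345/578q^2 + 196/289q to the basis.

The other S-polynomials (S(f_2,g_3), S(f_1,g_4), S(f_2,g_4), S(g_3,g_4)) all reduce to 0 modulo the current basis, so we have a Gröbner basis.
Inter-reduce: drop elements whose leading term is divisible by another's, tail-reduce, and make monic.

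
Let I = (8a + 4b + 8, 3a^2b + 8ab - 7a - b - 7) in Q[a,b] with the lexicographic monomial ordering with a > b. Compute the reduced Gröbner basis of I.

f_1 = 8a + 4b + 8, LT = a.
f_2 = 3a^2b + 8ab - 7a - b - 7, LT = a^2b.

S(f_1,f_2): lcm = a^2b. S = 1/2ab^2 - 5/3ab + 7/3a + 1/3b + 7/3.
  leading term ab^2: subtract (1/16b^2)·f_1 from 1/2ab^2 - 5/3ab + 7/3a + 1/3b + 7/3 → -5/3ab + 7/3a - 1/4b^3 - 1/2b^2 + 1/3b + 7/3
  leading term ab: subtract (-5/24b)·f_1 from -5/3ab + 7/3a - 1/4b^3 - 1/2b^2 + 1/3b + 7/3 → 7/3a - 1/4b^3 + 1/3b^2 + 2b + 7/3
  leading term a: subtract (7/24)·f_1 from 7/3a - 1/4b^3 + 1/3b^2 + 2b + 7/3 → -1/4b^3 + 1/3b^2 + 5/6b
  leading term b^3: no divisor's leading term divides it; move -1/4b^3 to the remainder.
  leading term b^2: no divisor's leading term divides it; move 1/3b^2 to the remainder.
  leading term b: no divisor's leading term divides it; move 5/6b to the remainder.
  remainder -1/4b^3 + 1/3b^2 + 5/6b ≠ 0; add g_3 = -1/4b^3 + 1/3b^2 + 5/6b to the basis.

The other S-polynomials (S(f_1,g_3), S(f_2,g_3)) all reduce to 0 modulo the current basis, so we have a Gröbner basis.
Inter-reduce: drop elements whose leading term is divisible by another's, tail-reduce, and make monic.

G = {a + 1/2b + 1, b^3 - 4/3b^2 - 10/3b}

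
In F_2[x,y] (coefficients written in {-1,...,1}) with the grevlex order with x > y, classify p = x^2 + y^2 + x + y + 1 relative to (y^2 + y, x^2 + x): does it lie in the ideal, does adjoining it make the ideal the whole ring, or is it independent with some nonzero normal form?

Adjoining x^2 + y^2 + x + y + 1 makes the ideal the whole ring: the system is inconsistent.

First compute the reduced Gröbner basis of I by Buchberger's algorithm.
f_1 = y^2 + y, LT = y^2.
f_2 = x^2 + x, LT = x^2.

The S-polynomials (S(f_1,f_2)) all reduce to 0 modulo the current basis, so we have a Gröbner basis.
Inter-reduce: drop elements whose leading term is divisible by another's, tail-reduce, and make monic.
Reduced Gröbner basis: {x^2 + x, y^2 + y}.
Label its elements g_1 = x^2 + x, g_2 = y^2 + y.

Reduce p = x^2 + y^2 + x + y + 1 modulo G:
  leading term x^2: subtract (1)·g_1 from x^2 + y^2 + x + y + 1 → y^2 + y + 1
  leading term y^2: subtract (1)·g_2 from y^2 + y + 1 → 1
  leading term 1: no divisor's leading term divides it; move 1 to the remainder.
  normal form = 1.
The normal form is nonzero, so p ∉ I. Since p minus its normal form lies in I, I + (p) = I + (r) where r = 1; decide whether this ideal is the whole ring.
Here r = 1 is a nonzero constant, hence a unit: 1 ∈ I + (p), the Gröbner basis of I + (p) is {1}, and the enlarged system has no common solution — adjoining p is inconsistent.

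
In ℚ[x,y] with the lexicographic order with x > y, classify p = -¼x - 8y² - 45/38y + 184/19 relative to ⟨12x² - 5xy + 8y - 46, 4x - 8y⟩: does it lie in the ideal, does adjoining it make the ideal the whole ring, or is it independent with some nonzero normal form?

First compute the reduced Gröbner basis of I by Buchberger's algorithm.
f_1 = 12x² - 5xy + 8y - 46, LT = x².
f_2 = 4x - 8y, LT = x.

S(f_1,f_2): lcm = x². S = 19/12xy + ⅔y - 23/6.
  leading term xy: subtract (19/48y)·f_2 from 19/12xy + ⅔y - 23/6 → 19/6y² + ⅔y - 23/6
  leading term y²: no divisor's leading term divides it; move 19/6y² to the remainder.
  leading term y: no divisor's leading term divides it; move ⅔y to the remainder.
  leading term 1: no divisor's leading term divides it; move -23/6 to the remainder.
  remainder 19/6y² + ⅔y - 23/6 ≠ 0; add h_3 = 19/6y² + ⅔y - 23/6 to the basis.

The other S-polynomials (S(f_1,h_3), S(f_2,h_3)) all reduce to 0 modulo the current basis, so we have a Gröbner basis.
Inter-reduce: drop elements whose leading term is divisible by another's, tail-reduce, and make monic.
Reduced Gröbner basis: {x - 2y, y² + 4/19y - 23/19}.
Label its elements g_1 = x - 2y, g_2 = y² + 4/19y - 23/19.

Reduce p = -¼x - 8y² - 45/38y + 184/19 modulo G:
  leading term x: subtract (-¼)·g_1 from -¼x - 8y² - 45/38y + 184/19 → -8y² - 32/19y + 184/19
  leading term y²: subtract (-8)·g_2 from -8y² - 32/19y + 184/19 → 0
  normal form = 0.
Since the normal form is 0, p ∈ I.

-¼x - 8y² - 45/38y + 184/19 lies in I (it reduces to 0).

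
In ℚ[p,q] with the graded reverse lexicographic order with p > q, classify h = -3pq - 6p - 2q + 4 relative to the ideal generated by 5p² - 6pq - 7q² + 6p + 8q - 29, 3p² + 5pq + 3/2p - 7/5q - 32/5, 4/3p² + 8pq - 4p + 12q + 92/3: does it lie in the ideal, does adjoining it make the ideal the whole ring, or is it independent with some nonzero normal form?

First compute the reduced Gröbner basis of I by Buchberger's algorithm.
f_1 = 5p² - 6pq - 7q² + 6p + 8q - 29, LT = p².
f_2 = 3p² + 5pq + 3/2p - 7/5q - 32/5, LT = p².
f_3 = 4/3p² + 8pq - 4p + 12q + 92/3, LT = p².

S(f_1,f_2): lcm = p². S = -43/15pq - 7/5q² + 7/10p + 31/15q - 11/3.
  reduce S modulo (f_1, f_2, f_3):
  remainder -43/15pq - 7/5q² + 7/10p + 31/15q - 11/3 ≠ 0; add k_4 = -43/15pq - 7/5q² + 7/10p + 31/15q - 11/3 to the basis.

S(f_1,f_3): lcm = p². S = -36/5pq - 7/5q² + 21/5p - 37/5q - 144/5.
  reduce S modulo (f_1, f_2, f_3, k_4):
  remainder 91/43q² + 105/43p - 2707/215q - 4212/215 ≠ 0; add k_5 = 91/43q² + 105/43p - 2707/215q - 4212/215 to the basis.

S(f_1,k_4): lcm = p²q. S = -363/215pq² - 7/5q³ + 21/86p² + 413/215pq + 8/5q² - 55/43p - 29/5q.
  reduce S modulo (f_1, f_2, f_3, k_4, k_5):
  remainder 7901/2236p - 6026367/195650q - 3704521/97825 ≠ 0; add k_6 = 7901/2236p - 6026367/195650q - 3704521/97825 to the basis.

S(k_4,k_5): lcm = pq². S = 21/43q³ - 15/13p² + 223247/39130pq - 31/43q² + 324/35p + 55/43q.
  reduce S modulo (f_1, f_2, f_3, k_4, k_5, k_6):
  remainder 1902586402931/16357045250q + 1902586402931/16357045250 ≠ 0; add k_7 = 1902586402931/16357045250q + 1902586402931/16357045250 to the basis.

The other S-polynomials (S(f_2,f_3), S(f_2,k_4), S(f_3,k_4), S(f_1,k_5), S(f_2,k_5), S(f_3,k_5), S(f_1,k_6), S(f_2,k_6), S(f_3,k_6), S(k_4,k_6), S(k_5,k_6), S(f_1,k_7), S(f_2,k_7), S(f_3,k_7), S(k_4,k_7), S(k_5,k_7), S(k_6,k_7)) all reduce to 0 modulo the current basis, so we have a Gröbner basis.
Inter-reduce: drop elements whose leading term is divisible by another's, tail-reduce, and make monic.
Reduced Gröbner basis: {p - 2, q + 1}.
Label its elements g_1 = p - 2, g_2 = q + 1.

Reduce h = -3pq - 6p - 2q + 4 modulo G:
  leading term pq: subtract (-3q)·g_1 from -3pq - 6p - 2q + 4 → -6p - 8q + 4
  leading term p: subtract (-6)·g_1 from -6p - 8q + 4 → -8q - 8
  leading term q: subtract (-8)·g_2 from -8q - 8 → 0
  normal form = 0.
Since the normal form is 0, h ∈ I.

-3pq - 6p - 2q + 4 lies in I (it reduces to 0).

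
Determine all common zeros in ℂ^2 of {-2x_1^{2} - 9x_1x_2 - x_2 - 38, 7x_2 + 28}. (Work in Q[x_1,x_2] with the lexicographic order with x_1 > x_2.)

{(1, -4), (17, -4)}

Compute a lex Gröbner basis by Buchberger's algorithm.
f_1 = -2x_1^{2} - 9x_1x_2 - x_2 - 38, LT = x_1^{2}.
f_2 = 7x_2 + 28, LT = x_2.

S(f_1,f_2): leading monomials are coprime, so the S-polynomial reduces to 0 (Buchberger's first criterion).
Every S-polynomial of the final basis reduces to 0, so we have a Gröbner basis.
Inter-reduce: drop elements whose leading term is divisible by another's, tail-reduce, and make monic.
Reduced Gröbner basis: {x_1^{2} - 18x_1 + 17, x_2 + 4}.

From the last basis element, x_2 + 4 = 0, so x_2 takes values in {-4}. Each choice, substituted upward through the basis, yields the corresponding point(s) of the solution set.
  x_2 = -4: the earlier basis element becomes x_1^{2} - 18x_1 + 17 = 0, giving x_1 = 1, 17 — points (1, -4), (17, -4).
Each listed point satisfies every original equation (direct substitution).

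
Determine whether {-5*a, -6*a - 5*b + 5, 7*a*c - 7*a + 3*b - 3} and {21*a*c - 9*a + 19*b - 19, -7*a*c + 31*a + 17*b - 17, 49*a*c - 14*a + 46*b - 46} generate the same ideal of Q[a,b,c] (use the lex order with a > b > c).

Yes, the ideals are equal.

Since reduced Gröbner bases are canonical representatives of ideals under a given ordering, it suffices to compute and compare them.
Buchberger on the first generating set:
f_1 = -5*a, LT = a.
f_2 = -6*a - 5*b + 5, LT = a.
f_3 = 7*a*c - 7*a + 3*b - 3, LT = a*c.

S(f_1,f_2): lcm = a. S = -5/6*b + 5/6.
  leading term b: no divisor's leading term divides it; move -5/6*b to the remainder.
  leading term 1: no divisor's leading term divides it; move 5/6 to the remainder.
  remainder -5/6*b + 5/6 ≠ 0; add g_4 = -5/6*b + 5/6 to the basis.

The other S-polynomials (S(f_1,f_3), S(f_2,f_3), S(f_1,g_4), S(f_2,g_4), S(f_3,g_4)) all reduce to 0 modulo the current basis, so we have a Gröbner basis.
Inter-reduce: drop elements whose leading term is divisible by another's, tail-reduce, and make monic.
Reduced Gröbner basis: {a, b - 1}.

Buchberger on the second generating set:
h_1 = 21*a*c - 9*a + 19*b - 19, LT = a*c.
h_2 = -7*a*c + 31*a + 17*b - 17, LT = a*c.
h_3 = 49*a*c - 14*a + 46*b - 46, LT = a*c.

S(h_1,h_2): lcm = a*c. S = 4*a + 10/3*b - 10/3.
  leading term a: no divisor's leading term divides it; move 4*a to the remainder.
  leading term b: no divisor's leading term divides it; move 10/3*b to the remainder.
  leading term 1: no divisor's leading term divides it; move -10/3 to the remainder.
  remainder 4*a + 10/3*b - 10/3 ≠ 0; add k_4 = 4*a + 10/3*b - 10/3 to the basis.

S(h_1,h_3): lcm = a*c. S = -1/7*a - 5/147*b + 5/147.
  leading term a: subtract (-1/28)·k_4 from -1/7*a - 5/147*b + 5/147 → 25/294*b - 25/294
  leading term b: no divisor's leading term divides it; move 25/294*b to the remainder.
  leading term 1: no divisor's leading term divides it; move -25/294 to the remainder.
  remainder 25/294*b - 25/294 ≠ 0; add k_5 = 25/294*b - 25/294 to the basis.

The other S-polynomials (S(h_2,h_3), S(h_1,k_4), S(h_2,k_4), S(h_3,k_4), S(h_1,k_5), S(h_2,k_5), S(h_3,k_5), S(k_4,k_5)) all reduce to 0 modulo the current basis, so we have a Gröbner basis.
Inter-reduce: drop elements whose leading term is divisible by another's, tail-reduce, and make monic.
Reduced Gröbner basis: {a, b - 1}.

The two bases agree; hence the ideals are identical.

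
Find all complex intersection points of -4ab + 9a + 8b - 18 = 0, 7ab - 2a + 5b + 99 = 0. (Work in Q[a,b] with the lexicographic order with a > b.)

Compute a lex Gröbner basis by Buchberger's algorithm.
f_1 = -4ab + 9a + 8b - 18, LT = ab.
f_2 = 7ab - 2a + 5b + 99, LT = ab.

S(f_1,f_2): lcm = ab. S = -\tfrac{55}{28}a - \tfrac{19}{7}b - \tfrac{135}{14}.
  reduce S modulo (f_1, f_2):
  remainder -\tfrac{55}{28}a - \tfrac{19}{7}b - \tfrac{135}{14} ≠ 0; add h_3 = -\tfrac{55}{28}a - \tfrac{19}{7}b - \tfrac{135}{14} to the basis.

S(f_1,h_3): lcm = ab. S = -\tfrac{9}{4}a - \tfrac{76}{55}b^{2} - \tfrac{76}{11}b + \tfrac{9}{2}.
  reduce S modulo (f_1, f_2, h_3):
  remainder -\tfrac{76}{55}b^{2} - \tfrac{19}{5}b + \tfrac{171}{11} ≠ 0; add h_4 = -\tfrac{76}{55}b^{2} - \tfrac{19}{5}b + \tfrac{171}{11} to the basis.

The other S-polynomials (S(f_2,h_3), S(f_1,h_4), S(f_2,h_4), S(h_3,h_4)) all reduce to 0 modulo the current basis, so we have a Gröbner basis.
Inter-reduce: drop elements whose leading term is divisible by another's, tail-reduce, and make monic.
Reduced Gröbner basis: {a + \tfrac{76}{55}b + \tfrac{54}{11}, b^{2} + \tfrac{11}{4}b - \tfrac{45}{4}}.

Elimination: the polynomial b^{2} + \tfrac{11}{4}b - \tfrac{45}{4} lies in the elimination ideal for b, so b ∈ {-5, 9/4}. For each such b, the remaining basis elements (now univariate) give the rest of the solution.
  b = -5: the earlier basis element becomes a - 2 = 0, giving a = 2 — point (2, -5).
  b = 9/4: the earlier basis element becomes a + \tfrac{441}{55} = 0, giving a = -441/55 — point (-441/55, 9/4).
A lex Gröbner basis triangularizes the system, enabling back-substitution.

{(2, -5), (-441/55, 9/4)}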